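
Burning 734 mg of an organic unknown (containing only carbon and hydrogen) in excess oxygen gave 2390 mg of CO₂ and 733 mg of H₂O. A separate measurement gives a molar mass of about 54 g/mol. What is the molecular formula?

mol C = 2.39 g CO₂ ÷ 44.009 g/mol = 0.05431 mol
mol H = 2 × 0.733 g H₂O ÷ 18.015 g/mol = 0.08138 mol
Divide by the smallest (0.05431 mol): C 1.000, H 1.498
Multiplying each by 2 gives whole numbers: C 2.00, H 3.00
Empirical formula: C2H3
Empirical-formula mass = 27.05 g/mol; 54 ÷ 27.05 ≈ 2, so the molecular formula is C4H6.

C4H6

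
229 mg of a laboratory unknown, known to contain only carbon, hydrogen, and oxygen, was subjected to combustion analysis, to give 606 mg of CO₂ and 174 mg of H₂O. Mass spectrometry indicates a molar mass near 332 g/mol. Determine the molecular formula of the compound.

mol C = 0.606 g CO₂ ÷ 44.009 g/mol = 0.01377 mol
mol H = 2 × 0.174 g H₂O ÷ 18.015 g/mol = 0.01932 mol
mass O = 0.229 − (0.1654 + 0.01947) = 0.04414 g → mol O = 0.04414 ÷ 15.999 = 0.002759 mol
Divide by the smallest (0.002759 mol): C 4.991, H 7.002, O 1.000
Empirical formula: C5H7O
Empirical-formula mass = 83.11 g/mol; 332 ÷ 83.11 ≈ 4, so the molecular formula is C20H28O4.

C20H28O4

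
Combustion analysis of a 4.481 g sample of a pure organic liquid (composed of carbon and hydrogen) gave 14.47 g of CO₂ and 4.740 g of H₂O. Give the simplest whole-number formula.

mol C = 14.47 g CO₂ ÷ 44.009 g/mol = 0.32880 mol
mol H = 2 × 4.740 g H₂O ÷ 18.015 g/mol = 0.52623 mol
Divide by the smallest (0.32880 mol): C 1.000, H 1.600
Multiplying each by 5 gives whole numbers: C 5.00, H 8.00

C5H8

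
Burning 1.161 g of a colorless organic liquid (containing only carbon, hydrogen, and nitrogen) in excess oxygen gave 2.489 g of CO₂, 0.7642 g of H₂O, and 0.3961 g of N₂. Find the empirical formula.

mol C = 2.489 g CO₂ ÷ 44.009 g/mol = 0.056557 mol
mol H = 2 × 0.7642 g H₂O ÷ 18.015 g/mol = 0.084840 mol
mol N = 2 × 0.3961 g N₂ ÷ 28.014 g/mol = 0.028279 mol
Divide by the smallest (0.028279 mol): C 2.000, H 3.000, N 1.000

C2H3N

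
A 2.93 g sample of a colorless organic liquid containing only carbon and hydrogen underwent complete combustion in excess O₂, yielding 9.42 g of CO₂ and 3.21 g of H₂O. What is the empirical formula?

mol C = 9.42 g CO₂ ÷ 44.009 g/mol = 0.2140 mol
mol H = 2 × 3.21 g H₂O ÷ 18.015 g/mol = 0.3564 mol
Divide by the smallest (0.2140 mol): C 1.000, H 1.665
Multiplying each by 3 gives whole numbers: C 3.00, H 4.99

C3H5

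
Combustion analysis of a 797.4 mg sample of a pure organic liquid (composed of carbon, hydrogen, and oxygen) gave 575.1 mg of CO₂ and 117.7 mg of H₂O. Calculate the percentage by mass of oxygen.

mol C = 0.5751 g CO₂ ÷ 44.009 g/mol = 0.013068 mol
mol H = 2 × 0.1177 g H₂O ÷ 18.015 g/mol = 0.013067 mol
mass O = 0.7974 − (0.15696 + 0.013171) = 0.62727 g → mol O = 0.62727 ÷ 15.999 = 0.039207 mol
mass % O = 0.62727 g ÷ 0.7974 g × 100%

78.66%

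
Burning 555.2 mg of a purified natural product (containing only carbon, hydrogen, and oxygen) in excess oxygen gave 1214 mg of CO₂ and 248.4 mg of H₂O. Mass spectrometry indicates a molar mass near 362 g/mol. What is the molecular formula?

C18H18O8

mol C = 1.214 g CO₂ ÷ 44.009 g/mol = 0.027585 mol
mol H = 2 × 0.2484 g H₂O ÷ 18.015 g/mol = 0.027577 mol
mass O = 0.5552 − (0.33133 + 0.027798) = 0.19608 g → mol O = 0.19608 ÷ 15.999 = 0.012255 mol
Divide by the smallest (0.012255 mol): C 2.251, H 2.250, O 1.000
Multiplying each by 4 gives whole numbers: C 9.00, H 9.00, O 4.00
Empirical formula: C9H9O4
Empirical-formula mass = 181.17 g/mol; 362 ÷ 181.17 ≈ 2, so the molecular formula is C18H18O8.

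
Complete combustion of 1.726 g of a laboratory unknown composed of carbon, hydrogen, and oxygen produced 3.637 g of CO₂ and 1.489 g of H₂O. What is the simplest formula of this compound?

mol C = 3.637 g CO₂ ÷ 44.009 g/mol = 0.082642 mol
mol H = 2 × 1.489 g H₂O ÷ 18.015 g/mol = 0.16531 mol
mass O = 1.726 − (0.99262 + 0.16663) = 0.56676 g → mol O = 0.56676 ÷ 15.999 = 0.035424 mol
Divide by the smallest (0.035424 mol): C 2.333, H 4.666, O 1.000
Multiplying each by 3 gives whole numbers: C 7.00, H 14.00, O 3.00

C7H14O3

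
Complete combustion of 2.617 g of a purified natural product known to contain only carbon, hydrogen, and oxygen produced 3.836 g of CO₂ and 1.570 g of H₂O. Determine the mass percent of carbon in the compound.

mol C = 3.836 g CO₂ ÷ 44.009 g/mol = 0.087164 mol
mol H = 2 × 1.570 g H₂O ÷ 18.015 g/mol = 0.17430 mol
mass O = 2.617 − (1.0469 + 0.17569) = 1.3944 g → mol O = 1.3944 ÷ 15.999 = 0.087154 mol
mass % C = 1.0469 g ÷ 2.617 g × 100%

40.00%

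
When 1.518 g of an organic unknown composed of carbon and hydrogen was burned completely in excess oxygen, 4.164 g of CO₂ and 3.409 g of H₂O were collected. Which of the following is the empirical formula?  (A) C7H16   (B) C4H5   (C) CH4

(C) CH4

mol C = 4.164 g CO₂ ÷ 44.009 g/mol = 0.094617 mol
mol H = 2 × 3.409 g H₂O ÷ 18.015 g/mol = 0.37846 mol
Divide by the smallest (0.094617 mol): C 1.000, H 4.000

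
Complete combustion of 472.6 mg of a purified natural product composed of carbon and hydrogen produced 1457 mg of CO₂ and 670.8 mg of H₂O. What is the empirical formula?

mol C = 1.457 g CO₂ ÷ 44.009 g/mol = 0.033107 mol
mol H = 2 × 0.6708 g H₂O ÷ 18.015 g/mol = 0.074471 mol
Divide by the smallest (0.033107 mol): C 1.000, H 2.249
Multiplying each by 4 gives whole numbers: C 4.00, H 9.00

C4H9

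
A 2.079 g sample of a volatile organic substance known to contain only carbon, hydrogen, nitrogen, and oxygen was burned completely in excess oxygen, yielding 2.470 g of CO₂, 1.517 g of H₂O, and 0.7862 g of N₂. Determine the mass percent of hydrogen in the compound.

mol C = 2.470 g CO₂ ÷ 44.009 g/mol = 0.056125 mol
mol H = 2 × 1.517 g H₂O ÷ 18.015 g/mol = 0.16842 mol
mol N = 2 × 0.7862 g N₂ ÷ 28.014 g/mol = 0.056129 mol
mass O = 2.079 − (0.67412 + 0.16976 + 0.78620) = 0.44892 g → mol O = 0.44892 ÷ 15.999 = 0.028059 mol
mass % H = 0.16976 g ÷ 2.079 g × 100%

8.17%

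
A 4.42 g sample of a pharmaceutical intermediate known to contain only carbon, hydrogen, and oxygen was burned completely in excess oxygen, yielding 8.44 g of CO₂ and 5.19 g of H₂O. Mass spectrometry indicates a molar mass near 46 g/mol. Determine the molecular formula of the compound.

mol C = 8.44 g CO₂ ÷ 44.009 g/mol = 0.1918 mol
mol H = 2 × 5.19 g H₂O ÷ 18.015 g/mol = 0.5762 mol
mass O = 4.42 − (2.303 + 0.5808) = 1.536 g → mol O = 1.536 ÷ 15.999 = 0.09599 mol
Divide by the smallest (0.09599 mol): C 1.998, H 6.003, O 1.000
Empirical formula: C2H6O
Empirical-formula mass = 46.07 g/mol; 46 ÷ 46.07 ≈ 1, so the molecular formula is C2H6O.

C2H6O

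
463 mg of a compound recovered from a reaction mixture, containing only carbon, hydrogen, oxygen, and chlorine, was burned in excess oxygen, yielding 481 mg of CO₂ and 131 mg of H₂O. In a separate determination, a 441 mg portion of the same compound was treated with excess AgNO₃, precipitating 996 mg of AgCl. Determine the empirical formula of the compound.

mol C = 0.481 g CO₂ ÷ 44.009 g/mol = 0.01093 mol
mol H = 2 × 0.131 g H₂O ÷ 18.015 g/mol = 0.01454 mol
From the AgCl data: mol Cl per gram of compound = (0.996 ÷ 143.318) ÷ 0.441 = 0.01576 mol/g, so in the 0.463 g combustion sample mol Cl = 0.007296 mol
mass O = 0.463 − (0.1313 + 0.01466 + 0.2587) = 0.05841 g → mol O = 0.05841 ÷ 15.999 = 0.003651 mol
Divide by the smallest (0.003651 mol): C 2.994, H 3.983, Cl 1.998, O 1.000

C3H4Cl2O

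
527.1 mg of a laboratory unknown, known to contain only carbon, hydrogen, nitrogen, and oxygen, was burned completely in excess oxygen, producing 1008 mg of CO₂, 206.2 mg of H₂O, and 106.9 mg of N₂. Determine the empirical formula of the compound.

C3H3NO

mol C = 1.008 g CO₂ ÷ 44.009 g/mol = 0.022904 mol
mol H = 2 × 0.2062 g H₂O ÷ 18.015 g/mol = 0.022892 mol
mol N = 2 × 0.1069 g N₂ ÷ 28.014 g/mol = 0.0076319 mol
mass O = 0.5271 − (0.27510 + 0.023075 + 0.10690) = 0.12202 g → mol O = 0.12202 ÷ 15.999 = 0.0076267 mol
Divide by the smallest (0.0076267 mol): C 3.003, H 3.002, N 1.001, O 1.000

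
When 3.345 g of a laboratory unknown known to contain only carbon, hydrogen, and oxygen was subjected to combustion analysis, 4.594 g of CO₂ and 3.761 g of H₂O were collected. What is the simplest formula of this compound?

mol C = 4.594 g CO₂ ÷ 44.009 g/mol = 0.10439 mol
mol H = 2 × 3.761 g H₂O ÷ 18.015 g/mol = 0.41754 mol
mass O = 3.345 − (1.2538 + 0.42088) = 1.6703 g → mol O = 1.6703 ÷ 15.999 = 0.10440 mol
Divide by the smallest (0.10439 mol): C 1.000, H 4.000, O 1.000

CH4O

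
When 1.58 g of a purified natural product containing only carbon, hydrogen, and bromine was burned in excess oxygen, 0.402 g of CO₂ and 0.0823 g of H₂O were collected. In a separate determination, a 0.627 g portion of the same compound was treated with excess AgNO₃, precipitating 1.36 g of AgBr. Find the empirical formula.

mol C = 0.402 g CO₂ ÷ 44.009 g/mol = 0.009134 mol
mol H = 2 × 0.0823 g H₂O ÷ 18.015 g/mol = 0.009137 mol
From the AgBr data: mol Br per gram of compound = (1.36 ÷ 187.772) ÷ 0.627 = 0.01155 mol/g, so in the 1.58 g combustion sample mol Br = 0.01825 mol
Divide by the smallest (0.009134 mol): C 1.000, H 1.000, Br 1.998

CHBr2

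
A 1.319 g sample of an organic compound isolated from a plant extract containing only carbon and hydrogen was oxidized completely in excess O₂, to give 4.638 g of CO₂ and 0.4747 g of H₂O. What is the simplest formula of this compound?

mol C = 4.638 g CO₂ ÷ 44.009 g/mol = 0.10539 mol
mol H = 2 × 0.4747 g H₂O ÷ 18.015 g/mol = 0.052701 mol
Divide by the smallest (0.052701 mol): C 2.000, H 1.000

C2H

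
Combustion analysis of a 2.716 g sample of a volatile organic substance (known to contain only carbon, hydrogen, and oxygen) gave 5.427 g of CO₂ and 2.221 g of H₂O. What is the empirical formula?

mol C = 5.427 g CO₂ ÷ 44.009 g/mol = 0.12332 mol
mol H = 2 × 2.221 g H₂O ÷ 18.015 g/mol = 0.24657 mol
mass O = 2.716 − (1.4811 + 0.24854) = 0.98631 g → mol O = 0.98631 ÷ 15.999 = 0.061648 mol
Divide by the smallest (0.061648 mol): C 2.000, H 4.000, O 1.000

C2H4O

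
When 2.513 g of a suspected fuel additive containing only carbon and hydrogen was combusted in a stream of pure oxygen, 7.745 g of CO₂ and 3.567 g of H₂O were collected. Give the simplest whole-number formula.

mol C = 7.745 g CO₂ ÷ 44.009 g/mol = 0.17599 mol
mol H = 2 × 3.567 g H₂O ÷ 18.015 g/mol = 0.39600 mol
Divide by the smallest (0.17599 mol): C 1.000, H 2.250
Multiplying each by 4 gives whole numbers: C 4.00, H 9.00

C4H9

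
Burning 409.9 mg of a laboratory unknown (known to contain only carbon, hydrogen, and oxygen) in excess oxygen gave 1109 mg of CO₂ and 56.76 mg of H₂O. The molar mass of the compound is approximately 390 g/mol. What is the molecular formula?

C24H6O6

mol C = 1.109 g CO₂ ÷ 44.009 g/mol = 0.025199 mol
mol H = 2 × 0.05676 g H₂O ÷ 18.015 g/mol = 0.0063014 mol
mass O = 0.4099 − (0.30267 + 0.0063518) = 0.10088 g → mol O = 0.10088 ÷ 15.999 = 0.0063053 mol
Divide by the smallest (0.0063014 mol): C 3.999, H 1.000, O 1.001
Empirical formula: C4HO
Empirical-formula mass = 65.05 g/mol; 390 ÷ 65.05 ≈ 6, so the molecular formula is C24H6O6.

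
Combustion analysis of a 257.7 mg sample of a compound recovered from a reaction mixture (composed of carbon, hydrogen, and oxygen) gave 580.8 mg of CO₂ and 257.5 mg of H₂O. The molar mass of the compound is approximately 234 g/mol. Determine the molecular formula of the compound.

C12H26O4

mol C = 0.5808 g CO₂ ÷ 44.009 g/mol = 0.013197 mol
mol H = 2 × 0.2575 g H₂O ÷ 18.015 g/mol = 0.028587 mol
mass O = 0.2577 − (0.15851 + 0.028816) = 0.070371 g → mol O = 0.070371 ÷ 15.999 = 0.0043985 mol
Divide by the smallest (0.0043985 mol): C 3.000, H 6.499, O 1.000
Multiplying each by 2 gives whole numbers: C 6.00, H 13.00, O 2.00
Empirical formula: C6H13O2
Empirical-formula mass = 117.17 g/mol; 234 ÷ 117.17 ≈ 2, so the molecular formula is C12H26O4.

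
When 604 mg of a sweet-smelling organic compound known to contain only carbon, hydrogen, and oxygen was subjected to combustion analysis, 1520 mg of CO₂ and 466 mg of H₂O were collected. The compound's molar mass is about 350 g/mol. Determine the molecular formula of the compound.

mol C = 1.52 g CO₂ ÷ 44.009 g/mol = 0.03454 mol
mol H = 2 × 0.466 g H₂O ÷ 18.015 g/mol = 0.05173 mol
mass O = 0.604 − (0.4148 + 0.05215) = 0.1370 g → mol O = 0.1370 ÷ 15.999 = 0.008564 mol
Divide by the smallest (0.008564 mol): C 4.033, H 6.041, O 1.000
Empirical formula: C4H6O
Empirical-formula mass = 70.09 g/mol; 350 ÷ 70.09 ≈ 5, so the molecular formula is C20H30O5.

C20H30O5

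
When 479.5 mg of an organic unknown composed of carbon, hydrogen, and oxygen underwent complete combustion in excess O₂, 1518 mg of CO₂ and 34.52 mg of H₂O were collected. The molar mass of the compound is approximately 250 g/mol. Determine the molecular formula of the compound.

C18H2O2

mol C = 1.518 g CO₂ ÷ 44.009 g/mol = 0.034493 mol
mol H = 2 × 0.03452 g H₂O ÷ 18.015 g/mol = 0.0038324 mol
mass O = 0.4795 − (0.41429 + 0.0038630) = 0.061342 g → mol O = 0.061342 ÷ 15.999 = 0.0038341 mol
Divide by the smallest (0.0038324 mol): C 9.000, H 1.000, O 1.000
Empirical formula: C9HO
Empirical-formula mass = 125.11 g/mol; 250 ÷ 125.11 ≈ 2, so the molecular formula is C18H2O2.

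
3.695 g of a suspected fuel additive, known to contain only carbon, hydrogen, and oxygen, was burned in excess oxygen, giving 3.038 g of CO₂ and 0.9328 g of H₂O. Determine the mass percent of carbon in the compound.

22.44%

mol C = 3.038 g CO₂ ÷ 44.009 g/mol = 0.069031 mol
mol H = 2 × 0.9328 g H₂O ÷ 18.015 g/mol = 0.10356 mol
mass O = 3.695 − (0.82914 + 0.10439) = 2.7615 g → mol O = 2.7615 ÷ 15.999 = 0.17260 mol
mass % C = 0.82914 g ÷ 3.695 g × 100%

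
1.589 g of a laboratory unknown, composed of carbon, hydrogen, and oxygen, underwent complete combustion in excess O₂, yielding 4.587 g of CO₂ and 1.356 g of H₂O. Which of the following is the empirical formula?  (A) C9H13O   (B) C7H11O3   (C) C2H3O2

(A) C9H13O

mol C = 4.587 g CO₂ ÷ 44.009 g/mol = 0.10423 mol
mol H = 2 × 1.356 g H₂O ÷ 18.015 g/mol = 0.15054 mol
mass O = 1.589 − (1.2519 + 0.15175) = 0.18536 g → mol O = 0.18536 ÷ 15.999 = 0.011586 mol
Divide by the smallest (0.011586 mol): C 8.996, H 12.993, O 1.000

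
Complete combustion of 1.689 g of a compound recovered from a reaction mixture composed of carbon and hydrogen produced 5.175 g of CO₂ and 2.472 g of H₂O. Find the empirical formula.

mol C = 5.175 g CO₂ ÷ 44.009 g/mol = 0.11759 mol
mol H = 2 × 2.472 g H₂O ÷ 18.015 g/mol = 0.27444 mol
Divide by the smallest (0.11759 mol): C 1.000, H 2.334
Multiplying each by 3 gives whole numbers: C 3.00, H 7.00

C3H7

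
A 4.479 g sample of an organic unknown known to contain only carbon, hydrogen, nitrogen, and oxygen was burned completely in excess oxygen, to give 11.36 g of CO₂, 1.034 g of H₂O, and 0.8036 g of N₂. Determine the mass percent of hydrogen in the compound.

2.58%

mol C = 11.36 g CO₂ ÷ 44.009 g/mol = 0.25813 mol
mol H = 2 × 1.034 g H₂O ÷ 18.015 g/mol = 0.11479 mol
mol N = 2 × 0.8036 g N₂ ÷ 28.014 g/mol = 0.057371 mol
mass O = 4.479 − (3.1004 + 0.11571 + 0.80360) = 0.45930 g → mol O = 0.45930 ÷ 15.999 = 0.028708 mol
mass % H = 0.11571 g ÷ 4.479 g × 100%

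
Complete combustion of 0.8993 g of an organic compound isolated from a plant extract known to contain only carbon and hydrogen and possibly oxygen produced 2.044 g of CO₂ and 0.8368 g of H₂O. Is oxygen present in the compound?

mol C = 2.044 g CO₂ ÷ 44.009 g/mol = 0.046445 mol
mol H = 2 × 0.8368 g H₂O ÷ 18.015 g/mol = 0.092900 mol
C and H account for only 0.65150 g of the 0.8993 g sample; the remaining 0.24780 g must be oxygen.

yes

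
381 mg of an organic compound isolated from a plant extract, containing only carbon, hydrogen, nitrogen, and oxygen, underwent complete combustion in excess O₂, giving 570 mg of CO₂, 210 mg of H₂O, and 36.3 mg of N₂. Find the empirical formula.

C5H9NO4

mol C = 0.570 g CO₂ ÷ 44.009 g/mol = 0.01295 mol
mol H = 2 × 0.210 g H₂O ÷ 18.015 g/mol = 0.02331 mol
mol N = 2 × 0.0363 g N₂ ÷ 28.014 g/mol = 0.002592 mol
mass O = 0.381 − (0.1556 + 0.02350 + 0.03630) = 0.1656 g → mol O = 0.1656 ÷ 15.999 = 0.01035 mol
Divide by the smallest (0.002592 mol): C 4.998, H 8.996, N 1.000, O 3.995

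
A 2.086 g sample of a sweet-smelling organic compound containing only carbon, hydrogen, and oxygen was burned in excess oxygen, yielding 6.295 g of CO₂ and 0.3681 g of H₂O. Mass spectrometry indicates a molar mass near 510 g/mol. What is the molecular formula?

mol C = 6.295 g CO₂ ÷ 44.009 g/mol = 0.14304 mol
mol H = 2 × 0.3681 g H₂O ÷ 18.015 g/mol = 0.040866 mol
mass O = 2.086 − (1.7180 + 0.041193) = 0.32677 g → mol O = 0.32677 ÷ 15.999 = 0.020424 mol
Divide by the smallest (0.020424 mol): C 7.003, H 2.001, O 1.000
Empirical formula: C7H2O
Empirical-formula mass = 102.09 g/mol; 510 ÷ 102.09 ≈ 5, so the molecular formula is C35H10O5.

C35H10O5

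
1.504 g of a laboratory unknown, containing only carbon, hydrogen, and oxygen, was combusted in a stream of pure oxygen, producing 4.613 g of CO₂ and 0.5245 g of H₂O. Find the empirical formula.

C9H5O

mol C = 4.613 g CO₂ ÷ 44.009 g/mol = 0.10482 mol
mol H = 2 × 0.5245 g H₂O ÷ 18.015 g/mol = 0.058229 mol
mass O = 1.504 − (1.2590 + 0.058695) = 0.18632 g → mol O = 0.18632 ÷ 15.999 = 0.011646 mol
Divide by the smallest (0.011646 mol): C 9.001, H 5.000, O 1.000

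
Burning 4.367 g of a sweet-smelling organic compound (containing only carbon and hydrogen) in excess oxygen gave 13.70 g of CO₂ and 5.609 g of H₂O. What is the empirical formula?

CH2

mol C = 13.70 g CO₂ ÷ 44.009 g/mol = 0.31130 mol
mol H = 2 × 5.609 g H₂O ÷ 18.015 g/mol = 0.62270 mol
Divide by the smallest (0.31130 mol): C 1.000, H 2.000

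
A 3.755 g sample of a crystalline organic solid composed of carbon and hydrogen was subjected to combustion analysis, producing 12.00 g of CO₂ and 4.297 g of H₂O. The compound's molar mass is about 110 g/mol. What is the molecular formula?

mol C = 12.00 g CO₂ ÷ 44.009 g/mol = 0.27267 mol
mol H = 2 × 4.297 g H₂O ÷ 18.015 g/mol = 0.47705 mol
Divide by the smallest (0.27267 mol): C 1.000, H 1.750
Multiplying each by 4 gives whole numbers: C 4.00, H 7.00
Empirical formula: C4H7
Empirical-formula mass = 55.10 g/mol; 110 ÷ 55.10 ≈ 2, so the molecular formula is C8H14.

C8H14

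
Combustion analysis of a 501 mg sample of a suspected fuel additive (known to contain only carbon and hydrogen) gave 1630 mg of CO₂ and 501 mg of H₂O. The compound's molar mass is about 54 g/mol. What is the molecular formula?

mol C = 1.63 g CO₂ ÷ 44.009 g/mol = 0.03704 mol
mol H = 2 × 0.501 g H₂O ÷ 18.015 g/mol = 0.05562 mol
Divide by the smallest (0.03704 mol): C 1.000, H 1.502
Multiplying each by 2 gives whole numbers: C 2.00, H 3.00
Empirical formula: C2H3
Empirical-formula mass = 27.05 g/mol; 54 ÷ 27.05 ≈ 2, so the molecular formula is C4H6.

C4H6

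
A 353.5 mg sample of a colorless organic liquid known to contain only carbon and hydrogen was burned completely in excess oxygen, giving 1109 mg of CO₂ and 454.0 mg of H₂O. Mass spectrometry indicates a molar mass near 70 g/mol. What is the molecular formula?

mol C = 1.109 g CO₂ ÷ 44.009 g/mol = 0.025199 mol
mol H = 2 × 0.4540 g H₂O ÷ 18.015 g/mol = 0.050402 mol
Divide by the smallest (0.025199 mol): C 1.000, H 2.000
Empirical formula: CH2
Empirical-formula mass = 14.03 g/mol; 70 ÷ 14.03 ≈ 5, so the molecular formula is C5H10.

C5H10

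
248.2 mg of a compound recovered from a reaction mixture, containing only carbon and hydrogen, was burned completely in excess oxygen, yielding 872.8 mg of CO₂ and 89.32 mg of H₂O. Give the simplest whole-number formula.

C2H

mol C = 0.8728 g CO₂ ÷ 44.009 g/mol = 0.019832 mol
mol H = 2 × 0.08932 g H₂O ÷ 18.015 g/mol = 0.0099162 mol
Divide by the smallest (0.0099162 mol): C 2.000, H 1.000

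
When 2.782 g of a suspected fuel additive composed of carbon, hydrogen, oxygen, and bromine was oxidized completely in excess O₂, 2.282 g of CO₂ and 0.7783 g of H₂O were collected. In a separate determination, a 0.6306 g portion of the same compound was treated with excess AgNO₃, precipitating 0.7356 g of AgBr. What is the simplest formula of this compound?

C6H10Br2O5

mol C = 2.282 g CO₂ ÷ 44.009 g/mol = 0.051853 mol
mol H = 2 × 0.7783 g H₂O ÷ 18.015 g/mol = 0.086406 mol
From the AgBr data: mol Br per gram of compound = (0.7356 ÷ 187.772) ÷ 0.6306 = 0.0062124 mol/g, so in the 2.782 g combustion sample mol Br = 0.017283 mol
mass O = 2.782 − (0.62281 + 0.087097 + 1.3810) = 0.69113 g → mol O = 0.69113 ÷ 15.999 = 0.043198 mol
Divide by the smallest (0.017283 mol): C 3.000, H 5.000, Br 1.000, O 2.500
Multiplying each by 2 gives whole numbers: C 6.00, H 10.00, Br 2.00, O 5.00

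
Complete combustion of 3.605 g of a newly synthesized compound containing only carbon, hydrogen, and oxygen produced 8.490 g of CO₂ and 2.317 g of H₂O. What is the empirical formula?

mol C = 8.490 g CO₂ ÷ 44.009 g/mol = 0.19292 mol
mol H = 2 × 2.317 g H₂O ÷ 18.015 g/mol = 0.25723 mol
mass O = 3.605 − (2.3171 + 0.25929) = 1.0286 g → mol O = 1.0286 ÷ 15.999 = 0.064292 mol
Divide by the smallest (0.064292 mol): C 3.001, H 4.001, O 1.000

C3H4O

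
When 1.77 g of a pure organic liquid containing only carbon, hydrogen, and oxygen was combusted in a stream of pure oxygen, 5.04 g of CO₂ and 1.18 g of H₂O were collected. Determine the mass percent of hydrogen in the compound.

mol C = 5.04 g CO₂ ÷ 44.009 g/mol = 0.1145 mol
mol H = 2 × 1.18 g H₂O ÷ 18.015 g/mol = 0.1310 mol
mass O = 1.77 − (1.376 + 0.1320) = 0.2624 g → mol O = 0.2624 ÷ 15.999 = 0.01640 mol
mass % H = 0.1320 g ÷ 1.77 g × 100%

7.5%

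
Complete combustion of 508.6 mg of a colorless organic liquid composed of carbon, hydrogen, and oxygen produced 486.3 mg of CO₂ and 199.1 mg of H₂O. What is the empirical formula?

CH2O2

mol C = 0.4863 g CO₂ ÷ 44.009 g/mol = 0.011050 mol
mol H = 2 × 0.1991 g H₂O ÷ 18.015 g/mol = 0.022104 mol
mass O = 0.5086 − (0.13272 + 0.022281) = 0.35360 g → mol O = 0.35360 ÷ 15.999 = 0.022101 mol
Divide by the smallest (0.011050 mol): C 1.000, H 2.000, O 2.000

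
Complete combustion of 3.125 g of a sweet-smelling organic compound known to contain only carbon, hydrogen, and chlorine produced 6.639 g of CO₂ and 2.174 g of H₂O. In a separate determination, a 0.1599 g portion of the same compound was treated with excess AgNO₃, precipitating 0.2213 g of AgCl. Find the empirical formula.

C5H8Cl

mol C = 6.639 g CO₂ ÷ 44.009 g/mol = 0.15086 mol
mol H = 2 × 2.174 g H₂O ÷ 18.015 g/mol = 0.24135 mol
From the AgCl data: mol Cl per gram of compound = (0.2213 ÷ 143.318) ÷ 0.1599 = 0.0096568 mol/g, so in the 3.125 g combustion sample mol Cl = 0.030177 mol
Divide by the smallest (0.030177 mol): C 4.999, H 7.998, Cl 1.000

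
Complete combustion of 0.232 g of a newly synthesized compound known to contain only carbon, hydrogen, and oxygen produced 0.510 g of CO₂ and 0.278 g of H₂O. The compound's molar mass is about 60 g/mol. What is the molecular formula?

mol C = 0.510 g CO₂ ÷ 44.009 g/mol = 0.01159 mol
mol H = 2 × 0.278 g H₂O ÷ 18.015 g/mol = 0.03086 mol
mass O = 0.232 − (0.1392 + 0.03111) = 0.06170 g → mol O = 0.06170 ÷ 15.999 = 0.003856 mol
Divide by the smallest (0.003856 mol): C 3.005, H 8.003, O 1.000
Empirical formula: C3H8O
Empirical-formula mass = 60.10 g/mol; 60 ÷ 60.10 ≈ 1, so the molecular formula is C3H8O.

C3H8O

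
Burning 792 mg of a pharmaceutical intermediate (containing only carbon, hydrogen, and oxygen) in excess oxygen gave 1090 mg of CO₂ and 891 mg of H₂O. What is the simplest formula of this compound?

CH4O

mol C = 1.09 g CO₂ ÷ 44.009 g/mol = 0.02477 mol
mol H = 2 × 0.891 g H₂O ÷ 18.015 g/mol = 0.09892 mol
mass O = 0.792 − (0.2975 + 0.09971) = 0.3948 g → mol O = 0.3948 ÷ 15.999 = 0.02468 mol
Divide by the smallest (0.02468 mol): C 1.004, H 4.008, O 1.000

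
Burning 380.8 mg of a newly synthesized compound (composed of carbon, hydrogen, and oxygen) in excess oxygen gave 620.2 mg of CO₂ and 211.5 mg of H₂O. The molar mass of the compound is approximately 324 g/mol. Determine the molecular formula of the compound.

C12H20O10

mol C = 0.6202 g CO₂ ÷ 44.009 g/mol = 0.014093 mol
mol H = 2 × 0.2115 g H₂O ÷ 18.015 g/mol = 0.023480 mol
mass O = 0.3808 − (0.16927 + 0.023668) = 0.18787 g → mol O = 0.18787 ÷ 15.999 = 0.011742 mol
Divide by the smallest (0.011742 mol): C 1.200, H 2.000, O 1.000
Multiplying each by 5 gives whole numbers: C 6.00, H 10.00, O 5.00
Empirical formula: C6H10O5
Empirical-formula mass = 162.14 g/mol; 324 ÷ 162.14 ≈ 2, so the molecular formula is C12H20O10.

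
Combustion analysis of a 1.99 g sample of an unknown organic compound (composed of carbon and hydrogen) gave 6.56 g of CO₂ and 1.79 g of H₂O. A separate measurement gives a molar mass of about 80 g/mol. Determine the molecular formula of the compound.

C6H8

mol C = 6.56 g CO₂ ÷ 44.009 g/mol = 0.1491 mol
mol H = 2 × 1.79 g H₂O ÷ 18.015 g/mol = 0.1987 mol
Divide by the smallest (0.1491 mol): C 1.000, H 1.333
Multiplying each by 3 gives whole numbers: C 3.00, H 4.00
Empirical formula: C3H4
Empirical-formula mass = 40.06 g/mol; 80 ÷ 40.06 ≈ 2, so the molecular formula is C6H8.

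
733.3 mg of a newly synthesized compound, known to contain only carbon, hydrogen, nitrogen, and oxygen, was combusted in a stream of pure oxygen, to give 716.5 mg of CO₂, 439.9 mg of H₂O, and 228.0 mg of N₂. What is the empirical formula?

mol C = 0.7165 g CO₂ ÷ 44.009 g/mol = 0.016281 mol
mol H = 2 × 0.4399 g H₂O ÷ 18.015 g/mol = 0.048837 mol
mol N = 2 × 0.2280 g N₂ ÷ 28.014 g/mol = 0.016278 mol
mass O = 0.7333 − (0.19555 + 0.049228 + 0.22800) = 0.26052 g → mol O = 0.26052 ÷ 15.999 = 0.016284 mol
Divide by the smallest (0.016278 mol): C 1.000, H 3.000, N 1.000, O 1.000

CH3NO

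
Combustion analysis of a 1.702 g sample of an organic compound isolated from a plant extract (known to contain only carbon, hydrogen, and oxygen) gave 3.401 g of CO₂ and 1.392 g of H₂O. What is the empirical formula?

mol C = 3.401 g CO₂ ÷ 44.009 g/mol = 0.077280 mol
mol H = 2 × 1.392 g H₂O ÷ 18.015 g/mol = 0.15454 mol
mass O = 1.702 − (0.92821 + 0.15577) = 0.61802 g → mol O = 0.61802 ÷ 15.999 = 0.038629 mol
Divide by the smallest (0.038629 mol): C 2.001, H 4.001, O 1.000

C2H4O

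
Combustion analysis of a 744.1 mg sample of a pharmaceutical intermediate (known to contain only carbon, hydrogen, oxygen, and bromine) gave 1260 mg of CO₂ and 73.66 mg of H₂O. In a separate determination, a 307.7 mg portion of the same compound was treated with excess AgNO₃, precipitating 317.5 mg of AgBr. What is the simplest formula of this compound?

C7H2BrO

mol C = 1.260 g CO₂ ÷ 44.009 g/mol = 0.028631 mol
mol H = 2 × 0.07366 g H₂O ÷ 18.015 g/mol = 0.0081776 mol
From the AgBr data: mol Br per gram of compound = (0.3175 ÷ 187.772) ÷ 0.3077 = 0.0054952 mol/g, so in the 0.7441 g combustion sample mol Br = 0.0040890 mol
mass O = 0.7441 − (0.34388 + 0.0082431 + 0.32673) = 0.065249 g → mol O = 0.065249 ÷ 15.999 = 0.0040783 mol
Divide by the smallest (0.0040783 mol): C 7.020, H 2.005, Br 1.003, O 1.000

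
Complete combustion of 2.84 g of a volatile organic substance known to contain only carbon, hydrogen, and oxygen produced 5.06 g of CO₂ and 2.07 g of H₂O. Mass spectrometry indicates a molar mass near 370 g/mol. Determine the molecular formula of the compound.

C15H30O10

mol C = 5.06 g CO₂ ÷ 44.009 g/mol = 0.1150 mol
mol H = 2 × 2.07 g H₂O ÷ 18.015 g/mol = 0.2298 mol
mass O = 2.84 − (1.381 + 0.2316) = 1.227 g → mol O = 1.227 ÷ 15.999 = 0.07672 mol
Divide by the smallest (0.07672 mol): C 1.499, H 2.996, O 1.000
Multiplying each by 2 gives whole numbers: C 3.00, H 5.99, O 2.00
Empirical formula: C3H6O2
Empirical-formula mass = 74.08 g/mol; 370 ÷ 74.08 ≈ 5, so the molecular formula is C15H30O10.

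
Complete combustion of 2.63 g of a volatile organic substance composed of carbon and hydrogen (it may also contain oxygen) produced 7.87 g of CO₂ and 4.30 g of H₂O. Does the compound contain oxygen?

no

mol C = 7.87 g CO₂ ÷ 44.009 g/mol = 0.1788 mol
mol H = 2 × 4.30 g H₂O ÷ 18.015 g/mol = 0.4774 mol
C and H together account for 2.629 g — essentially the entire 2.63 g sample — so the compound contains no oxygen.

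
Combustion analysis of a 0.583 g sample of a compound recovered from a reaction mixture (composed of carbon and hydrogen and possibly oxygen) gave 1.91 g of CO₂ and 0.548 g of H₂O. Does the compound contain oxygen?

mol C = 1.91 g CO₂ ÷ 44.009 g/mol = 0.04340 mol
mol H = 2 × 0.548 g H₂O ÷ 18.015 g/mol = 0.06084 mol
C and H together account for 0.5826 g — essentially the entire 0.583 g sample — so the compound contains no oxygen.

no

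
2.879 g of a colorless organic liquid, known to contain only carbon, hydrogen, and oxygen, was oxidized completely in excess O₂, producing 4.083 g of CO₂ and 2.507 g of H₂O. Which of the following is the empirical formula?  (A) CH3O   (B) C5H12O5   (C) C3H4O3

(A) CH3O

mol C = 4.083 g CO₂ ÷ 44.009 g/mol = 0.092776 mol
mol H = 2 × 2.507 g H₂O ÷ 18.015 g/mol = 0.27832 mol
mass O = 2.879 − (1.1143 + 0.28055) = 1.4841 g → mol O = 1.4841 ÷ 15.999 = 0.092763 mol
Divide by the smallest (0.092763 mol): C 1.000, H 3.000, O 1.000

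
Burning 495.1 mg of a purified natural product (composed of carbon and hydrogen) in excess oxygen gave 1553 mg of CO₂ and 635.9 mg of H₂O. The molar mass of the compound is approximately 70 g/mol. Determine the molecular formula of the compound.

C5H10

mol C = 1.553 g CO₂ ÷ 44.009 g/mol = 0.035288 mol
mol H = 2 × 0.6359 g H₂O ÷ 18.015 g/mol = 0.070597 mol
Divide by the smallest (0.035288 mol): C 1.000, H 2.001
Empirical formula: CH2
Empirical-formula mass = 14.03 g/mol; 70 ÷ 14.03 ≈ 5, so the molecular formula is C5H10.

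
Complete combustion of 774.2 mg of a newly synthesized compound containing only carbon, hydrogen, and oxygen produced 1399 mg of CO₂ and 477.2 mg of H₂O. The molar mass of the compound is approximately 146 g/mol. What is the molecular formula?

mol C = 1.399 g CO₂ ÷ 44.009 g/mol = 0.031789 mol
mol H = 2 × 0.4772 g H₂O ÷ 18.015 g/mol = 0.052978 mol
mass O = 0.7742 − (0.38182 + 0.053402) = 0.33898 g → mol O = 0.33898 ÷ 15.999 = 0.021188 mol
Divide by the smallest (0.021188 mol): C 1.500, H 2.500, O 1.000
Multiplying each by 2 gives whole numbers: C 3.00, H 5.00, O 2.00
Empirical formula: C3H5O2
Empirical-formula mass = 73.07 g/mol; 146 ÷ 73.07 ≈ 2, so the molecular formula is C6H10O4.

C6H10O4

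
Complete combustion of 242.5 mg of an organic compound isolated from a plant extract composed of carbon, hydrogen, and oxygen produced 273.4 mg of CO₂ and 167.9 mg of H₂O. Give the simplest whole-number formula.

C2H6O3

mol C = 0.2734 g CO₂ ÷ 44.009 g/mol = 0.0062124 mol
mol H = 2 × 0.1679 g H₂O ÷ 18.015 g/mol = 0.018640 mol
mass O = 0.2425 − (0.074617 + 0.018789) = 0.14909 g → mol O = 0.14909 ÷ 15.999 = 0.0093190 mol
Divide by the smallest (0.0062124 mol): C 1.000, H 3.000, O 1.500
Multiplying each by 2 gives whole numbers: C 2.00, H 6.00, O 3.00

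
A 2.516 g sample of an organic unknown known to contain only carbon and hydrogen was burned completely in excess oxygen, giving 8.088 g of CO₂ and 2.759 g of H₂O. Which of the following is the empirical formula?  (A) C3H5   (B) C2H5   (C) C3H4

mol C = 8.088 g CO₂ ÷ 44.009 g/mol = 0.18378 mol
mol H = 2 × 2.759 g H₂O ÷ 18.015 g/mol = 0.30630 mol
Divide by the smallest (0.18378 mol): C 1.000, H 1.667
Multiplying each by 3 gives whole numbers: C 3.00, H 5.00

(A) C3H5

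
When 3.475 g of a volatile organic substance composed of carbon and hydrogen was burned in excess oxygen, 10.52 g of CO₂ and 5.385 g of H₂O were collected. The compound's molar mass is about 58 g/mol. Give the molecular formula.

mol C = 10.52 g CO₂ ÷ 44.009 g/mol = 0.23904 mol
mol H = 2 × 5.385 g H₂O ÷ 18.015 g/mol = 0.59784 mol
Divide by the smallest (0.23904 mol): C 1.000, H 2.501
Multiplying each by 2 gives whole numbers: C 2.00, H 5.00
Empirical formula: C2H5
Empirical-formula mass = 29.06 g/mol; 58 ÷ 29.06 ≈ 2, so the molecular formula is C4H10.

C4H10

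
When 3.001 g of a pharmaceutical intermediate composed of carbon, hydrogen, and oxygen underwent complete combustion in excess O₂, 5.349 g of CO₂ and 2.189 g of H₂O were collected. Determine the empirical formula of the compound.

C3H6O2

mol C = 5.349 g CO₂ ÷ 44.009 g/mol = 0.12154 mol
mol H = 2 × 2.189 g H₂O ÷ 18.015 g/mol = 0.24302 mol
mass O = 3.001 − (1.4599 + 0.24496) = 1.2962 g → mol O = 1.2962 ÷ 15.999 = 0.081016 mol
Divide by the smallest (0.081016 mol): C 1.500, H 3.000, O 1.000
Multiplying each by 2 gives whole numbers: C 3.00, H 6.00, O 2.00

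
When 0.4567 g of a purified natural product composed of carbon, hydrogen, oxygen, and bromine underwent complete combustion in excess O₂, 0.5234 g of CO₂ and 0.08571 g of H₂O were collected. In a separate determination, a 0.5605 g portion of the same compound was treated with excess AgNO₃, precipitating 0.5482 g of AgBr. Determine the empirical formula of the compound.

mol C = 0.5234 g CO₂ ÷ 44.009 g/mol = 0.011893 mol
mol H = 2 × 0.08571 g H₂O ÷ 18.015 g/mol = 0.0095154 mol
From the AgBr data: mol Br per gram of compound = (0.5482 ÷ 187.772) ÷ 0.5605 = 0.0052087 mol/g, so in the 0.4567 g combustion sample mol Br = 0.0023788 mol
mass O = 0.4567 − (0.14285 + 0.0095915 + 0.19008) = 0.11418 g → mol O = 0.11418 ÷ 15.999 = 0.0071369 mol
Divide by the smallest (0.0023788 mol): C 5.000, H 4.000, Br 1.000, O 3.000

C5H4BrO3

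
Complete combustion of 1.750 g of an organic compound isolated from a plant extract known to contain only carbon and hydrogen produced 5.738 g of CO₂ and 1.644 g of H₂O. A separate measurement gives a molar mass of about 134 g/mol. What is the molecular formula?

C10H14

mol C = 5.738 g CO₂ ÷ 44.009 g/mol = 0.13038 mol
mol H = 2 × 1.644 g H₂O ÷ 18.015 g/mol = 0.18251 mol
Divide by the smallest (0.13038 mol): C 1.000, H 1.400
Multiplying each by 5 gives whole numbers: C 5.00, H 7.00
Empirical formula: C5H7
Empirical-formula mass = 67.11 g/mol; 134 ÷ 67.11 ≈ 2, so the molecular formula is C10H14.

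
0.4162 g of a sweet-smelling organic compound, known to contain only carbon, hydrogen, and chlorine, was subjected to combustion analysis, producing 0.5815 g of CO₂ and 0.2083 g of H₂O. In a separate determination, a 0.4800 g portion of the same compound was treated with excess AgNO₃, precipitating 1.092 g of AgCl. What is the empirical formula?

mol C = 0.5815 g CO₂ ÷ 44.009 g/mol = 0.013213 mol
mol H = 2 × 0.2083 g H₂O ÷ 18.015 g/mol = 0.023125 mol
From the AgCl data: mol Cl per gram of compound = (1.092 ÷ 143.318) ÷ 0.4800 = 0.015874 mol/g, so in the 0.4162 g combustion sample mol Cl = 0.0066067 mol
Divide by the smallest (0.0066067 mol): C 2.000, H 3.500, Cl 1.000
Multiplying each by 2 gives whole numbers: C 4.00, H 7.00, Cl 2.00

C4H7Cl2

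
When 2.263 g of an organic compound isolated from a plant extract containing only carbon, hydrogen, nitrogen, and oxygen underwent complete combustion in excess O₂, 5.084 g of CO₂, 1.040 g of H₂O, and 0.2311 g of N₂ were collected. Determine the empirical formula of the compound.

C7H7NO2

mol C = 5.084 g CO₂ ÷ 44.009 g/mol = 0.11552 mol
mol H = 2 × 1.040 g H₂O ÷ 18.015 g/mol = 0.11546 mol
mol N = 2 × 0.2311 g N₂ ÷ 28.014 g/mol = 0.016499 mol
mass O = 2.263 − (1.3875 + 0.11638 + 0.23110) = 0.52798 g → mol O = 0.52798 ÷ 15.999 = 0.033001 mol
Divide by the smallest (0.016499 mol): C 7.002, H 6.998, N 1.000, O 2.000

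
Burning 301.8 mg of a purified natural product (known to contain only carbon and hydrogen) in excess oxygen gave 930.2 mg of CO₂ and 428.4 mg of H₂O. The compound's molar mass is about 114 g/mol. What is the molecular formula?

C8H18

mol C = 0.9302 g CO₂ ÷ 44.009 g/mol = 0.021137 mol
mol H = 2 × 0.4284 g H₂O ÷ 18.015 g/mol = 0.047560 mol
Divide by the smallest (0.021137 mol): C 1.000, H 2.250
Multiplying each by 4 gives whole numbers: C 4.00, H 9.00
Empirical formula: C4H9
Empirical-formula mass = 57.12 g/mol; 114 ÷ 57.12 ≈ 2, so the molecular formula is C8H18.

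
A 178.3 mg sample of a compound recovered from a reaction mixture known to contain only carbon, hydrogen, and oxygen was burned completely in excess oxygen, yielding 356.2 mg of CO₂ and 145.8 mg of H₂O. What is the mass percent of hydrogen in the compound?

mol C = 0.3562 g CO₂ ÷ 44.009 g/mol = 0.0080938 mol
mol H = 2 × 0.1458 g H₂O ÷ 18.015 g/mol = 0.016187 mol
mass O = 0.1783 − (0.097215 + 0.016316) = 0.064769 g → mol O = 0.064769 ÷ 15.999 = 0.0040483 mol
mass % H = 0.016316 g ÷ 0.1783 g × 100%

9.15%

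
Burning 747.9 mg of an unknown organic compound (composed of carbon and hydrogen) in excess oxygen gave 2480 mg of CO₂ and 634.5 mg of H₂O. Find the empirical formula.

C4H5

mol C = 2.480 g CO₂ ÷ 44.009 g/mol = 0.056352 mol
mol H = 2 × 0.6345 g H₂O ÷ 18.015 g/mol = 0.070441 mol
Divide by the smallest (0.056352 mol): C 1.000, H 1.250
Multiplying each by 4 gives whole numbers: C 4.00, H 5.00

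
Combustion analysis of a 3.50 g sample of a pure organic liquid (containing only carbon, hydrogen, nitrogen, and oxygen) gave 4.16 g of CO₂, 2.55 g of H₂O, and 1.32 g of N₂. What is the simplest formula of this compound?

C2H6N2O

mol C = 4.16 g CO₂ ÷ 44.009 g/mol = 0.09453 mol
mol H = 2 × 2.55 g H₂O ÷ 18.015 g/mol = 0.2831 mol
mol N = 2 × 1.32 g N₂ ÷ 28.014 g/mol = 0.09424 mol
mass O = 3.50 − (1.135 + 0.2854 + 1.320) = 0.7593 g → mol O = 0.7593 ÷ 15.999 = 0.04746 mol
Divide by the smallest (0.04746 mol): C 1.992, H 5.965, N 1.986, O 1.000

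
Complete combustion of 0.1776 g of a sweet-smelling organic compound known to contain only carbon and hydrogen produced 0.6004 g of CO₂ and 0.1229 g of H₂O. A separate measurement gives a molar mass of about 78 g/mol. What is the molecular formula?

mol C = 0.6004 g CO₂ ÷ 44.009 g/mol = 0.013643 mol
mol H = 2 × 0.1229 g H₂O ÷ 18.015 g/mol = 0.013644 mol
Divide by the smallest (0.013643 mol): C 1.000, H 1.000
Empirical formula: CH
Empirical-formula mass = 13.02 g/mol; 78 ÷ 13.02 ≈ 6, so the molecular formula is C6H6.

C6H6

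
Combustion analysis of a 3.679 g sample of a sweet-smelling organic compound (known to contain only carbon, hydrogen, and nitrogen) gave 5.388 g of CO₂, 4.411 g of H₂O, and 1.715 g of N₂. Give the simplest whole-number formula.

mol C = 5.388 g CO₂ ÷ 44.009 g/mol = 0.12243 mol
mol H = 2 × 4.411 g H₂O ÷ 18.015 g/mol = 0.48970 mol
mol N = 2 × 1.715 g N₂ ÷ 28.014 g/mol = 0.12244 mol
Divide by the smallest (0.12243 mol): C 1.000, H 4.000, N 1.000

CH4N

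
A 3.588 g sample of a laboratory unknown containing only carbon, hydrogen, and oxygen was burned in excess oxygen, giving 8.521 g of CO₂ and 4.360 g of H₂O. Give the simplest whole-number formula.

C4H10O

mol C = 8.521 g CO₂ ÷ 44.009 g/mol = 0.19362 mol
mol H = 2 × 4.360 g H₂O ÷ 18.015 g/mol = 0.48404 mol
mass O = 3.588 − (2.3256 + 0.48791) = 0.77452 g → mol O = 0.77452 ÷ 15.999 = 0.048411 mol
Divide by the smallest (0.048411 mol): C 4.000, H 9.999, O 1.000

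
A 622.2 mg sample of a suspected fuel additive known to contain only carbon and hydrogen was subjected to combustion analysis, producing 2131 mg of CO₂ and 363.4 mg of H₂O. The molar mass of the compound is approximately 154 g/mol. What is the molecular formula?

mol C = 2.131 g CO₂ ÷ 44.009 g/mol = 0.048422 mol
mol H = 2 × 0.3634 g H₂O ÷ 18.015 g/mol = 0.040344 mol
Divide by the smallest (0.040344 mol): C 1.200, H 1.000
Multiplying each by 5 gives whole numbers: C 6.00, H 5.00
Empirical formula: C6H5
Empirical-formula mass = 77.11 g/mol; 154 ÷ 77.11 ≈ 2, so the molecular formula is C12H10.

C12H10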